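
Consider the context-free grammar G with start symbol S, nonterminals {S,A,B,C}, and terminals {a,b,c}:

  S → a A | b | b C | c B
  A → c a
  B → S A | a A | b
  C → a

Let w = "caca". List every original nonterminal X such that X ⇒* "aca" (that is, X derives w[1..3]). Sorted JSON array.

CNF form of G:
  S -> T0 B | T1 A | T2 C | b
  A -> T0 T1
  B -> S A | T1 A | b
  C -> a
  T0 -> c
  T1 -> a
  T2 -> b

Fill CYK table bottom-up, restricted to cells inside w[1..3]:
  [1..1]={C,T1}  "a"  orig:{C}
  [2..2]={T0}  "c"  orig:{}
  [3..3]={C,T1}  "a"  orig:{C}
  [1..2]=∅  "ac"
  [2..3]={A}  "ca"
  [1..3]={B,S}  "aca"

Original NTs in T[1,3] deriving "aca": ["B", "S"]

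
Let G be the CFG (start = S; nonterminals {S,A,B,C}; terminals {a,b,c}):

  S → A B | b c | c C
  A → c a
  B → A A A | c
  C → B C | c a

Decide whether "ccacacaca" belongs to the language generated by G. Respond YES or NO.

CNF form of G:
  S -> A B | T0 C | T2 T0
  A -> T0 T1
  B -> A X3 | c
  C -> B C | T0 T1
  T0 -> c
  T1 -> a
  T2 -> b
  X3 -> A A

Fill CYK table bottom-up:
  T[0,0] 'c' = {B,T0}  orig:{B}
  T[1,1] 'c' = {B,T0}  orig:{B}
  T[2,2] 'a' = {T1}  orig:{}
  T[3,3] 'c' = {B,T0}  orig:{B}
  T[4,4] 'a' = {T1}  orig:{}
  T[5,5] 'c' = {B,T0}  orig:{B}
  T[6,6] 'a' = {T1}  orig:{}
  T[7,7] 'c' = {B,T0}  orig:{B}
  T[8,8] 'a' = {T1}  orig:{}
  T[0,1] 'cc' = ∅
  T[1,2] 'ca' = {A,C}
  T[2,3] 'ac' = ∅
  T[3,4] 'ca' = {A,C}
  T[4,5] 'ac' = ∅
  T[5,6] 'ca' = {A,C}
  T[6,7] 'ac' = ∅
  T[7,8] 'ca' = {A,C}
  T[0,2] 'cca' = {C,S}
  T[1,3] 'cac' = {S}
  T[2,4] 'aca' = ∅
  T[3,5] 'cac' = {S}
  T[4,6] 'aca' = ∅
  T[5,7] 'cac' = {S}
  T[6,8] 'aca' = ∅
  T[0,3] 'ccac' = ∅
  T[1,4] 'caca' = {X3}  orig:{}
  T[2,5] 'acac' = ∅
  T[3,6] 'caca' = {X3}  orig:{}
  T[4,7] 'acac' = ∅
  T[5,8] 'caca' = {X3}  orig:{}
  T[0,4] 'ccaca' = ∅
  T[1,5] 'cacac' = ∅
  T[2,6] 'acaca' = ∅
  T[3,7] 'cacac' = ∅
  T[4,8] 'acaca' = ∅
  T[0,5] 'ccacac' = ∅
  T[1,6] 'cacaca' = {B}
  T[2,7] 'acacac' = ∅
  T[3,8] 'cacaca' = {B}
  T[0,6] 'ccacaca' = ∅
  T[1,7] 'cacacac' = ∅
  T[2,8] 'acacaca' = ∅
  T[0,7] 'ccacacac' = ∅
  T[1,8] 'cacacaca' = {C,S}
  T[0,8] 'ccacacaca' = {C,S}

S ∈ T[0,8] ⇒ YES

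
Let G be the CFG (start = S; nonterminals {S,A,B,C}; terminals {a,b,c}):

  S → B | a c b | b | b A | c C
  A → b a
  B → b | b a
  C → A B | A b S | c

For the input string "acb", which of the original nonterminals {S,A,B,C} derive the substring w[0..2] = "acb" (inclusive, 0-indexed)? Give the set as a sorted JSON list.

Convert to CNF:
  S -> T0 A | T0 T1 | T1 X4 | T2 C | b
  A -> T0 T1
  B -> T0 T1 | b
  C -> A B | A X3 | c
  T0 -> b
  T1 -> a
  T2 -> c
  X3 -> T0 S
  X4 -> T2 T0

Fill CYK table bottom-up — only the sub-triangle for w[0..2]:
  cell(0,0) a: {T1}  orig:{}
  cell(1,1) c: {C,T2}  orig:{C}
  cell(2,2) b: {B,S,T0}  orig:{B,S}
  cell(0,1) ac: ∅
  cell(1,2) cb: {X4}  orig:{}
  cell(0,2) acb: {S}

Original NTs in T[0,2] deriving "acb": ["S"]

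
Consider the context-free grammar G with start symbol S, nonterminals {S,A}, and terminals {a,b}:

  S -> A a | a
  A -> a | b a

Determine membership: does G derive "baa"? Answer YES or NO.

CNF form of G:
  S -> A T1 | a
  A -> T0 T1 | a
  T0 -> b
  T1 -> a

CYK table (by increasing span):
  T[0,0] 'b' = {T0}  orig:{}
  T[1,1] 'a' = {A,S,T1}  orig:{A,S}
  T[2,2] 'a' = {A,S,T1}  orig:{A,S}
  T[0,1] 'ba' = {A}
  T[1,2] 'aa' = {S}
  T[0,2] 'baa' = {S}

S ∈ T[0,2] ⇒ YES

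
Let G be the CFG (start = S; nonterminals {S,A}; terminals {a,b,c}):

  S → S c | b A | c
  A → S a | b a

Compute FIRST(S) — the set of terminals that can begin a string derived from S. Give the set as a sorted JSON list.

Compute FIRST by fixpoint:
pass 1:
  A via A→b a: +{b}
  S via S→b A: +{b}
  S via S→c: +{c}
  FIRST[S]={b,c}  FIRST[A]={b}
pass 2:
  A via A→S a: +{c}
  FIRST[S]={b,c}  FIRST[A]={b,c}
pass 3: done
  FIRST[S]={b,c}  FIRST[A]={b,c}

FIRST(S) = ["b", "c"]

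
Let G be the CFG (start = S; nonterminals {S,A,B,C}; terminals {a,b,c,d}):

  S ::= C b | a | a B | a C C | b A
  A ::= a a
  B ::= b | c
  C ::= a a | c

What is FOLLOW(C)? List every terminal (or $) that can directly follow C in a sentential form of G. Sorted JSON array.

FIRST sets, iterate to fixpoint:
iter 1:
  A via A→a a: +{a}
  B via B→b: +{b}
  B via B→c: +{c}
  C via C→a a: +{a}
  C via C→c: +{c}
  S via S→C b: +{a,c}
  S via S→b A: +{b}
  S: {a,b,c}  A: {a}  B: {b,c}  C: {a,c}
iter 2: — fixpoint
  S: {a,b,c}  A: {a}  B: {b,c}  C: {a,c}

FOLLOW sets:
FOLLOW(S) := {$}
[1]
  S→C b: FOLLOW(C) ⊇ FIRST(b) = {b}; new: +{b}
  S→a B: FOLLOW(B) ⊇ FOLLOW(S) ⊇ {$}; new: +{$}
  S→a C C: FOLLOW(C) ⊇ FIRST(C) = {a,c}; new: +{a,c}
  S→a C C: FOLLOW(C) ⊇ FOLLOW(S) ⊇ {$}; new: +{$}
  S→b A: FOLLOW(A) ⊇ FOLLOW(S) ⊇ {$}; new: +{$}
  S: {$}  A: {$}  B: {$}  C: {$,a,b,c}
[2] — fixpoint
  S: {$}  A: {$}  B: {$}  C: {$,a,b,c}

FOLLOW(C) = ["$", "a", "b", "c"]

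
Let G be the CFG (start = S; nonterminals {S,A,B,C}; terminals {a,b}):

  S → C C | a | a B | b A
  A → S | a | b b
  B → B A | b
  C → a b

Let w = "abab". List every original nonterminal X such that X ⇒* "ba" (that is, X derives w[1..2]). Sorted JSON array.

Convert to CNF:
  S -> C C | T0 B | T1 A | a
  A -> C C | T0 B | T1 A | T1 T1 | a
  B -> B A | b
  C -> T0 T1
  T0 -> a
  T1 -> b

CYK fill (cells [i..j] with 1 ≤ i ≤ j ≤ 2 only):
  cell(1,1) b: {B,T1}  orig:{B}
  cell(2,2) a: {A,S,T0}  orig:{A,S}
  cell(1,2) ba: {A,B,S}

Original NTs in T[1,2] deriving "ba": ["A", "B", "S"]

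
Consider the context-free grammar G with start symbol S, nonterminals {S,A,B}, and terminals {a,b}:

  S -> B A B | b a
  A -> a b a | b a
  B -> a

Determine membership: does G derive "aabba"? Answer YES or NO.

CNF form of G:
  S -> B X3 | T1 T0
  A -> T0 X2 | T1 T0
  B -> a
  T0 -> a
  T1 -> b
  X2 -> T1 T0
  X3 -> A B

Fill CYK table bottom-up:
  cell(0,0) a: {B,T0}  orig:{B}
  cell(1,1) a: {B,T0}  orig:{B}
  cell(2,2) b: {T1}  orig:{}
  cell(3,3) b: {T1}  orig:{}
  cell(4,4) a: {B,T0}  orig:{B}
  cell(0,1) aa: ∅
  cell(1,2) ab: ∅
  cell(2,3) bb: ∅
  cell(3,4) ba: {A,S,X2}  orig:{A,S}
  cell(0,2) aab: ∅
  cell(1,3) abb: ∅
  cell(2,4) bba: ∅
  cell(0,3) aabb: ∅
  cell(1,4) abba: ∅
  cell(0,4) aabba: ∅

S ∉ T[0,4] ⇒ NO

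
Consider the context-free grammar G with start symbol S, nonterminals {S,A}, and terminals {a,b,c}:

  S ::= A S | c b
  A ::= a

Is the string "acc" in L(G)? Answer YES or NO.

Convert to CNF:
  S -> A S | T0 T1
  A -> a
  T0 -> c
  T1 -> b

CYK table (by increasing span):
  [0..0]={A}  "a"
  [1..1]={T0}  "c"  orig:{}
  [2..2]={T0}  "c"  orig:{}
  [0..1]=∅  "ac"
  [1..2]=∅  "cc"
  [0..2]=∅  "acc"

S ∉ T[0,2] ⇒ NO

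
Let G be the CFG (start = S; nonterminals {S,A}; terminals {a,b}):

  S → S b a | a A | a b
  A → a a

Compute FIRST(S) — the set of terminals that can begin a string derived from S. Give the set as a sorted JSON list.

FIRST iteration:
round 1:
  A via A→a a: +{a}
  S via S→a A: +{a}
  FIRST[S]={a}  FIRST[A]={a}
round 2: — fixpoint
  FIRST[S]={a}  FIRST[A]={a}

FIRST(S) = ["a"]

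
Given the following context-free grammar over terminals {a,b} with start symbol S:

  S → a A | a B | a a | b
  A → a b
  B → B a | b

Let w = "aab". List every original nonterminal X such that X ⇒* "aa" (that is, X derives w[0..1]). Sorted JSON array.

CNF form of G:
  S -> T0 A | T0 B | T0 T0 | b
  A -> T0 T1
  B -> B T0 | b
  T0 -> a
  T1 -> b

CYK fill (cells [i..j] with 0 ≤ i ≤ j ≤ 1 only):
  cell(0,0) a: {T0}  orig:{}
  cell(1,1) a: {T0}  orig:{}
  cell(0,1) aa: {S}

Original NTs in T[0,1] deriving "aa": ["S"]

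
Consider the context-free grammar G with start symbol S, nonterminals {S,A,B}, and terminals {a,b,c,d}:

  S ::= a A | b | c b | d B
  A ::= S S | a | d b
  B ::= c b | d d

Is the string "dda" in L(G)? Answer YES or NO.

CNF form of G:
  S -> T0 B | T2 T1 | T3 A | b
  A -> S S | T0 T1 | a
  B -> T0 T0 | T2 T1
  T0 -> d
  T1 -> b
  T2 -> c
  T3 -> a

CYK fill:
  T[0,0] 'd' = {T0}  orig:{}
  T[1,1] 'd' = {T0}  orig:{}
  T[2,2] 'a' = {A,T3}  orig:{A}
  T[0,1] 'dd' = {B}
  T[1,2] 'da' = ∅
  T[0,2] 'dda' = ∅

S ∉ T[0,2] ⇒ NO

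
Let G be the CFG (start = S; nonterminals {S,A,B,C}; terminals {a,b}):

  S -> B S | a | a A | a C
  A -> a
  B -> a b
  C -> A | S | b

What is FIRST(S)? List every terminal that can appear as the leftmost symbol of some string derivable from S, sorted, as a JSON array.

FIRST iteration:
[1]
  A via A→a: +{a}
  B via B→a b: +{a}
  C via C→A: +{a}
  C via C→b: +{b}
  S via S→B S: +{a}
  FIRST(S)={a}  FIRST(A)={a}  FIRST(B)={a}  FIRST(C)={a,b}
[2] done
  FIRST(S)={a}  FIRST(A)={a}  FIRST(B)={a}  FIRST(C)={a,b}

FIRST(S) = ["a"]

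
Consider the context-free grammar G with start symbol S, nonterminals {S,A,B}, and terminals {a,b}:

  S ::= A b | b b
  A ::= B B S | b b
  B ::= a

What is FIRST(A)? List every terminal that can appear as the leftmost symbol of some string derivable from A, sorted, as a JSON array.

FIRST sets, iterate to fixpoint:
[1]
  A via A→b b: +{b}
  B via B→a: +{a}
  S via S→A b: +{b}
  FIRST(S)={b}  FIRST(A)={b}  FIRST(B)={a}
[2]
  A via A→B B S: +{a}
  S via S→A b: +{a}
  FIRST(S)={a,b}  FIRST(A)={a,b}  FIRST(B)={a}
[3] — fixpoint
  FIRST(S)={a,b}  FIRST(A)={a,b}  FIRST(B)={a}

FIRST(A) = ["a", "b"]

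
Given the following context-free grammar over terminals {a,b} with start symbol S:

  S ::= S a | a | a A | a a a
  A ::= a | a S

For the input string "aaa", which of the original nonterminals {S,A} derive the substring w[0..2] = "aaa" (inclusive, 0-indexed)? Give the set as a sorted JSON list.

CNF form of G:
  S -> S T0 | T0 A | T0 X1 | a
  A -> T0 S | a
  T0 -> a
  X1 -> T0 T0

CYK fill (cells [i..j] with 0 ≤ i ≤ j ≤ 2 only):
  [0..0]={A,S,T0}  "a"  orig:{A,S}
  [1..1]={A,S,T0}  "a"  orig:{A,S}
  [2..2]={A,S,T0}  "a"  orig:{A,S}
  [0..1]={A,S,X1}  "aa"  orig:{A,S}
  [1..2]={A,S,X1}  "aa"  orig:{A,S}
  [0..2]={A,S}  "aaa"

Original NTs in T[0,2] deriving "aaa": ["A", "S"]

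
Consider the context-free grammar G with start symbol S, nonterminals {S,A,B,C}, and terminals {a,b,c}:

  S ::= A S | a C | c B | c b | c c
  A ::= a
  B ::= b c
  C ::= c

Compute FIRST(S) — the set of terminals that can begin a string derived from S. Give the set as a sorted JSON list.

FIRST iteration:
round 1:
  A via A→a: +{a}
  B via B→b c: +{b}
  C via C→c: +{c}
  S via S→A S: +{a}
  S via S→c B: +{c}
  S: {a,c}  A: {a}  B: {b}  C: {c}
round 2: — fixpoint
  S: {a,c}  A: {a}  B: {b}  C: {c}

FIRST(S) = ["a", "c"]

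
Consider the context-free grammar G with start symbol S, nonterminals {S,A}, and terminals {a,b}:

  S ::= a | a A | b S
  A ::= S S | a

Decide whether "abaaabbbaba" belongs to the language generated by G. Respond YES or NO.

Convert to CNF:
  S -> T0 A | T1 S | a
  A -> S S | a
  T0 -> a
  T1 -> b

CYK fill:
  cell(0,0) a: {A,S,T0}  orig:{A,S}
  cell(1,1) b: {T1}  orig:{}
  cell(2,2) a: {A,S,T0}  orig:{A,S}
  cell(3,3) a: {A,S,T0}  orig:{A,S}
  cell(4,4) a: {A,S,T0}  orig:{A,S}
  cell(5,5) b: {T1}  orig:{}
  cell(6,6) b: {T1}  orig:{}
  cell(7,7) b: {T1}  orig:{}
  cell(8,8) a: {A,S,T0}  orig:{A,S}
  cell(9,9) b: {T1}  orig:{}
  cell(10,10) a: {A,S,T0}  orig:{A,S}
  cell(0,1) ab: ∅
  cell(1,2) ba: {S}
  cell(2,3) aa: {A,S}
  cell(3,4) aa: {A,S}
  cell(4,5) ab: ∅
  cell(5,6) bb: ∅
  cell(6,7) bb: ∅
  cell(7,8) ba: {S}
  cell(8,9) ab: ∅
  cell(9,10) ba: {S}
  cell(0,2) aba: {A}
  cell(1,3) baa: {A,S}
  cell(2,4) aaa: {A,S}
  cell(3,5) aab: ∅
  cell(4,6) abb: ∅
  cell(5,7) bbb: ∅
  cell(6,8) bba: {S}
  cell(7,9) bab: ∅
  cell(8,10) aba: {A}
  cell(0,3) abaa: {A,S}
  cell(1,4) baaa: {A,S}
  cell(2,5) aaab: ∅
  cell(3,6) aabb: ∅
  cell(4,7) abbb: ∅
  cell(5,8) bbba: {S}
  cell(6,9) bbab: ∅
  cell(7,10) baba: {A}
  cell(0,4) abaaa: {A,S}
  cell(1,5) baaab: ∅
  cell(2,6) aaabb: ∅
  cell(3,7) aabbb: ∅
  cell(4,8) abbba: {A}
  cell(5,9) bbbab: ∅
  cell(6,10) bbaba: {A}
  cell(0,5) abaaab: ∅
  cell(1,6) baaabb: ∅
  cell(2,7) aaabbb: ∅
  cell(3,8) aabbba: {A,S}
  cell(4,9) abbbab: ∅
  cell(5,10) bbbaba: {A}
  cell(0,6) abaaabb: ∅
  cell(1,7) baaabbb: ∅
  cell(2,8) aaabbba: {A,S}
  cell(3,9) aabbbab: ∅
  cell(4,10) abbbaba: {S}
  cell(0,7) abaaabbb: ∅
  cell(1,8) baaabbba: {A,S}
  cell(2,9) aaabbbab: ∅
  cell(3,10) aabbbaba: {A}
  cell(0,8) abaaabbba: {A,S}
  cell(1,9) baaabbbab: ∅
  cell(2,10) aaabbbaba: {A,S}
  cell(0,9) abaaabbbab: ∅
  cell(1,10) baaabbbaba: {A,S}
  cell(0,10) abaaabbbaba: {A,S}

S ∈ T[0,10] ⇒ YES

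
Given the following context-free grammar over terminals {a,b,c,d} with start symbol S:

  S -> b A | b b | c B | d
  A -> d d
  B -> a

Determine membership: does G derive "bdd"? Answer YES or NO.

CNF form of G:
  S -> T1 A | T1 T1 | T2 B | d
  A -> T0 T0
  B -> a
  T0 -> d
  T1 -> b
  T2 -> c

CYK fill:
  [0..0]={T1}  "b"  orig:{}
  [1..1]={S,T0}  "d"  orig:{S}
  [2..2]={S,T0}  "d"  orig:{S}
  [0..1]=∅  "bd"
  [1..2]={A}  "dd"
  [0..2]={S}  "bdd"

S ∈ T[0,2] ⇒ YES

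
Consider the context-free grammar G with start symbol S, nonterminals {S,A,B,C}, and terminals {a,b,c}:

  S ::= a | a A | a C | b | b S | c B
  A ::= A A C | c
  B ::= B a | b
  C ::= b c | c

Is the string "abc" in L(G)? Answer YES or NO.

Convert to CNF:
  S -> T0 A | T0 C | T1 S | T2 B | a | b
  A -> A X3 | c
  B -> B T0 | b
  C -> T1 T2 | c
  T0 -> a
  T1 -> b
  T2 -> c
  X3 -> A C

Fill CYK table bottom-up:
  T[0,0] 'a' = {S,T0}  orig:{S}
  T[1,1] 'b' = {B,S,T1}  orig:{B,S}
  T[2,2] 'c' = {A,C,T2}  orig:{A,C}
  T[0,1] 'ab' = ∅
  T[1,2] 'bc' = {C}
  T[0,2] 'abc' = {S}

S ∈ T[0,2] ⇒ YES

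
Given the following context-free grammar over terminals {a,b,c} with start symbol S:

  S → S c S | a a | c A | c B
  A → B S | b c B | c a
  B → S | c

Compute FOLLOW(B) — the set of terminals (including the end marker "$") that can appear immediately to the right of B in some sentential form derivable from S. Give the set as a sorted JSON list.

Compute FIRST by fixpoint:
pass 1:
  A via A→b c B: +{b}
  A via A→c a: +{c}
  B via B→c: +{c}
  S via S→a a: +{a}
  S via S→c A: +{c}
  S: {a,c}  A: {b,c}  B: {c}
pass 2:
  B via B→S: +{a}
  S: {a,c}  A: {b,c}  B: {a,c}
pass 3:
  A via A→B S: +{a}
  S: {a,c}  A: {a,b,c}  B: {a,c}
pass 4: (stable)
  S: {a,c}  A: {a,b,c}  B: {a,c}

FOLLOW iteration:
initialize: $ ∈ FOLLOW(S)
round 1:
  A→B S: FOLLOW(B) ⊇ FIRST(S) = {a,c}; new: +{a,c}
  B→S: FOLLOW(S) ⊇ FOLLOW(B) ⊇ {a,c}; new: +{a,c}
  S→c A: FOLLOW(A) ⊇ FOLLOW(S) ⊇ {$,a,c}; new: +{$,a,c}
  S→c B: FOLLOW(B) ⊇ FOLLOW(S) ⊇ {$,a,c}; new: +{$}
  S: {$,a,c}  A: {$,a,c}  B: {$,a,c}
round 2: done
  S: {$,a,c}  A: {$,a,c}  B: {$,a,c}

FOLLOW(B) = ["$", "a", "c"]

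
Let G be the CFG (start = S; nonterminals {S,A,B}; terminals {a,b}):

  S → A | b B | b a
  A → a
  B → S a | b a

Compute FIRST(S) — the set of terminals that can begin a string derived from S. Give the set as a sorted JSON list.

FIRST sets, iterate to fixpoint:
[1]
  A via A→a: +{a}
  B via B→b a: +{b}
  S via S→A: +{a}
  S via S→b B: +{b}
  S: {a,b}  A: {a}  B: {b}
[2]
  B via B→S a: +{a}
  S: {a,b}  A: {a}  B: {a,b}
[3] (no change)
  S: {a,b}  A: {a}  B: {a,b}

FIRST(S) = ["a", "b"]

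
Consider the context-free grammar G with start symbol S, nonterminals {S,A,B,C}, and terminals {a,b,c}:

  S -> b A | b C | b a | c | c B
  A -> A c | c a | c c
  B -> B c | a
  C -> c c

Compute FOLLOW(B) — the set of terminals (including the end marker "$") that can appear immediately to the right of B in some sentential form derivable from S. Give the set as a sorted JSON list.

Compute FIRST by fixpoint:
[1]
  A via A→c a: +{c}
  B via B→a: +{a}
  C via C→c c: +{c}
  S via S→b A: +{b}
  S via S→c: +{c}
  S: {b,c}  A: {c}  B: {a}  C: {c}
[2] (stable)
  S: {b,c}  A: {c}  B: {a}  C: {c}

FOLLOW sets:
seed FOLLOW(S) with $
iter 1:
  A→A c: FOLLOW(A) ⊇ FIRST(c) = {c}; new: +{c}
  B→B c: FOLLOW(B) ⊇ FIRST(c) = {c}; new: +{c}
  S→b A: FOLLOW(A) ⊇ FOLLOW(S) ⊇ {$}; new: +{$}
  S→b C: FOLLOW(C) ⊇ FOLLOW(S) ⊇ {$}; new: +{$}
  S→c B: FOLLOW(B) ⊇ FOLLOW(S) ⊇ {$}; new: +{$}
  FOLLOW(S)={$}  FOLLOW(A)={$,c}  FOLLOW(B)={$,c}  FOLLOW(C)={$}
iter 2: (stable)
  FOLLOW(S)={$}  FOLLOW(A)={$,c}  FOLLOW(B)={$,c}  FOLLOW(C)={$}

FOLLOW(B) = ["$", "c"]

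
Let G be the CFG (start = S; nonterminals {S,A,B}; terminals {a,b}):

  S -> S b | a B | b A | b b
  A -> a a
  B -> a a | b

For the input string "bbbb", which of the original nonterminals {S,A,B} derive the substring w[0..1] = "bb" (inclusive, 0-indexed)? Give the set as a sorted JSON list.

Convert to CNF:
  S -> S T1 | T0 B | T1 A | T1 T1
  A -> T0 T0
  B -> T0 T0 | b
  T0 -> a
  T1 -> b

CYK fill (cells [i..j] with 0 ≤ i ≤ j ≤ 1 only):
  [0..0]={B,T1}  "b"  orig:{B}
  [1..1]={B,T1}  "b"  orig:{B}
  [0..1]={S}  "bb"

Original NTs in T[0,1] deriving "bb": ["S"]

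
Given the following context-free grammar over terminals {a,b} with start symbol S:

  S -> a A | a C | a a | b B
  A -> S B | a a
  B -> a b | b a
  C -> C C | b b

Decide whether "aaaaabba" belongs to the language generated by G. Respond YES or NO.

CNF form of G:
  S -> T0 A | T0 C | T0 T0 | T1 B
  A -> S B | T0 T0
  B -> T0 T1 | T1 T0
  C -> C C | T1 T1
  T0 -> a
  T1 -> b

CYK table (by increasing span):
  cell(0,0) a: {T0}  orig:{}
  cell(1,1) a: {T0}  orig:{}
  cell(2,2) a: {T0}  orig:{}
  cell(3,3) a: {T0}  orig:{}
  cell(4,4) a: {T0}  orig:{}
  cell(5,5) b: {T1}  orig:{}
  cell(6,6) b: {T1}  orig:{}
  cell(7,7) a: {T0}  orig:{}
  cell(0,1) aa: {A,S}
  cell(1,2) aa: {A,S}
  cell(2,3) aa: {A,S}
  cell(3,4) aa: {A,S}
  cell(4,5) ab: {B}
  cell(5,6) bb: {C}
  cell(6,7) ba: {B}
  cell(0,2) aaa: {S}
  cell(1,3) aaa: {S}
  cell(2,4) aaa: {S}
  cell(3,5) aab: ∅
  cell(4,6) abb: {S}
  cell(5,7) bba: {S}
  cell(0,3) aaaa: ∅
  cell(1,4) aaaa: ∅
  cell(2,5) aaab: {A}
  cell(3,6) aabb: ∅
  cell(4,7) abba: ∅
  cell(0,4) aaaaa: ∅
  cell(1,5) aaaab: {A,S}
  cell(2,6) aaabb: ∅
  cell(3,7) aabba: ∅
  cell(0,5) aaaaab: {S}
  cell(1,6) aaaabb: ∅
  cell(2,7) aaabba: ∅
  cell(0,6) aaaaabb: ∅
  cell(1,7) aaaabba: {A}
  cell(0,7) aaaaabba: {A,S}

S ∈ T[0,7] ⇒ YES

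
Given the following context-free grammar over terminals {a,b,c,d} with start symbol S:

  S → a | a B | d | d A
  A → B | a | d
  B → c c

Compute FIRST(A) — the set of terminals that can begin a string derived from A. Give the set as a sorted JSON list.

Compute FIRST by fixpoint:
pass 1:
  A via A→a: +{a}
  A via A→d: +{d}
  B via B→c c: +{c}
  S via S→a: +{a}
  S via S→d: +{d}
  S: {a,d}  A: {a,d}  B: {c}
pass 2:
  A via A→B: +{c}
  S: {a,d}  A: {a,c,d}  B: {c}
pass 3: (stable)
  S: {a,d}  A: {a,c,d}  B: {c}

FIRST(A) = ["a", "c", "d"]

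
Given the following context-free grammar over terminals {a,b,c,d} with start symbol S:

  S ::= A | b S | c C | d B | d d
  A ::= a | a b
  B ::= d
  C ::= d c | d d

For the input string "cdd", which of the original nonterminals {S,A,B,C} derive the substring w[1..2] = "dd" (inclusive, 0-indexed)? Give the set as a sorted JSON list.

Convert to CNF:
  S -> T0 T1 | T1 S | T2 B | T2 T2 | T3 C | a
  A -> T0 T1 | a
  B -> d
  C -> T2 T2 | T2 T3
  T0 -> a
  T1 -> b
  T2 -> d
  T3 -> c

CYK table (by increasing span) (cells [i..j] with 1 ≤ i ≤ j ≤ 2 only):
  [1..1]={B,T2}  "d"  orig:{B}
  [2..2]={B,T2}  "d"  orig:{B}
  [1..2]={C,S}  "dd"

Original NTs in T[1,2] deriving "dd": ["C", "S"]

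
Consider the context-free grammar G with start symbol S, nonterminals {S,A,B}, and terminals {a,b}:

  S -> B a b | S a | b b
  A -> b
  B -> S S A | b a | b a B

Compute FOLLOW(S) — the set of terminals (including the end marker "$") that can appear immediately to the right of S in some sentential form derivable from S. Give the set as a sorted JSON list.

Compute FIRST by fixpoint:
[1]
  A via A→b: +{b}
  B via B→b a: +{b}
  S via S→B a b: +{b}
  FIRST(S)={b}  FIRST(A)={b}  FIRST(B)={b}
[2] (stable)
  FIRST(S)={b}  FIRST(A)={b}  FIRST(B)={b}

FOLLOW sets:
initialize: $ ∈ FOLLOW(S)
[1]
  B→S S A: FOLLOW(S) ⊇ FIRST(S) = {b}; new: +{b}
  S→B a b: FOLLOW(B) ⊇ FIRST(a) = {a}; new: +{a}
  S→S a: FOLLOW(S) ⊇ FIRST(a) = {a}; new: +{a}
  FOLLOW(S)={$,a,b}  FOLLOW(A)={}  FOLLOW(B)={a}
[2]
  B→S S A: FOLLOW(A) ⊇ FOLLOW(B) ⊇ {a}; new: +{a}
  FOLLOW(S)={$,a,b}  FOLLOW(A)={a}  FOLLOW(B)={a}
[3] (stable)
  FOLLOW(S)={$,a,b}  FOLLOW(A)={a}  FOLLOW(B)={a}

FOLLOW(S) = ["$", "a", "b"]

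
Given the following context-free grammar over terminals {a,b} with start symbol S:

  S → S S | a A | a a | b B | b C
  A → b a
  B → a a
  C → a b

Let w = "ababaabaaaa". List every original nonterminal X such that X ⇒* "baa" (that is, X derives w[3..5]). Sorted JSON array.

Convert to CNF:
  S -> S S | T0 B | T0 C | T1 A | T1 T1
  A -> T0 T1
  B -> T1 T1
  C -> T1 T0
  T0 -> b
  T1 -> a

CYK fill — only the sub-triangle for w[3..5]:
  cell(3,3) b: {T0}  orig:{}
  cell(4,4) a: {T1}  orig:{}
  cell(5,5) a: {T1}  orig:{}
  cell(3,4) ba: {A}
  cell(4,5) aa: {B,S}
  cell(3,5) baa: {S}

Original NTs in T[3,5] deriving "baa": ["S"]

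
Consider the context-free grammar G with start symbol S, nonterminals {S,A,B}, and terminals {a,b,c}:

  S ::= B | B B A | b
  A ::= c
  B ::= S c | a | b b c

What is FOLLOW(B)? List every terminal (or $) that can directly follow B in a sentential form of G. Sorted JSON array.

FIRST iteration:
iter 1:
  A via A→c: +{c}
  B via B→a: +{a}
  B via B→b b c: +{b}
  S via S→B: +{a,b}
  FIRST(S)={a,b}  FIRST(A)={c}  FIRST(B)={a,b}
iter 2: — fixpoint
  FIRST(S)={a,b}  FIRST(A)={c}  FIRST(B)={a,b}

Compute FOLLOW by fixpoint:
seed FOLLOW(S) with $
round 1:
  B→S c: FOLLOW(S) ⊇ FIRST(c) = {c}; new: +{c}
  S→B: FOLLOW(B) ⊇ FOLLOW(S) ⊇ {$,c}; new: +{$,c}
  S→B B A: FOLLOW(B) ⊇ FIRST(B) = {a,b}; new: +{a,b}
  S→B B A: FOLLOW(A) ⊇ FOLLOW(S) ⊇ {$,c}; new: +{$,c}
  S: {$,c}  A: {$,c}  B: {$,a,b,c}
round 2: (stable)
  S: {$,c}  A: {$,c}  B: {$,a,b,c}

FOLLOW(B) = ["$", "a", "b", "c"]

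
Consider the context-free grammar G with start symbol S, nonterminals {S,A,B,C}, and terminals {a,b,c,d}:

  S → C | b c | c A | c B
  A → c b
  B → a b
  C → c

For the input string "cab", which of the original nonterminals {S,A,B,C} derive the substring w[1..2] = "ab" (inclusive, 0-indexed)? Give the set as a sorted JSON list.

Convert to CNF:
  S -> T0 A | T0 B | T1 T0 | c
  A -> T0 T1
  B -> T2 T1
  C -> c
  T0 -> c
  T1 -> b
  T2 -> a

CYK fill — only the sub-triangle for w[1..2]:
  T[1,1] 'a' = {T2}  orig:{}
  T[2,2] 'b' = {T1}  orig:{}
  T[1,2] 'ab' = {B}

Original NTs in T[1,2] deriving "ab": ["B"]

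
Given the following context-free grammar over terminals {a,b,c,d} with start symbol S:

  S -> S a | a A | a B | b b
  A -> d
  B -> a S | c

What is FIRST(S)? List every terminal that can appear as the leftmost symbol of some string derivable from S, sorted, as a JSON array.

Compute FIRST by fixpoint:
pass 1:
  A via A→d: +{d}
  B via B→a S: +{a}
  B via B→c: +{c}
  S via S→a A: +{a}
  S via S→b b: +{b}
  FIRST(S)={a,b}  FIRST(A)={d}  FIRST(B)={a,c}
pass 2: (stable)
  FIRST(S)={a,b}  FIRST(A)={d}  FIRST(B)={a,c}

FIRST(S) = ["a", "b"]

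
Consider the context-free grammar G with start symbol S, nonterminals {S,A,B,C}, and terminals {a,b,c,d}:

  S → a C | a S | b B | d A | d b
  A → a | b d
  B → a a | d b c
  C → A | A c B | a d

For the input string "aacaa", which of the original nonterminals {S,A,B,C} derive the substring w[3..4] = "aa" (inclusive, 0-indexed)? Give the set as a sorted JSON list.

Convert to CNF:
  S -> T0 B | T1 A | T1 T0 | T2 C | T2 S
  A -> T0 T1 | a
  B -> T1 X4 | T2 T2
  C -> A X5 | T0 T1 | T2 T1 | a
  T0 -> b
  T1 -> d
  T2 -> a
  T3 -> c
  X4 -> T0 T3
  X5 -> T3 B

Fill CYK table bottom-up, restricted to cells inside w[3..4]:
  T[3,3] 'a' = {A,C,T2}  orig:{A,C}
  T[4,4] 'a' = {A,C,T2}  orig:{A,C}
  T[3,4] 'aa' = {B,S}

Original NTs in T[3,4] deriving "aa": ["B", "S"]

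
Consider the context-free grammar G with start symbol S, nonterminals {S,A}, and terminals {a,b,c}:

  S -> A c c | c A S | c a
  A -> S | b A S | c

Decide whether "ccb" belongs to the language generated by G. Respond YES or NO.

Convert to CNF:
  S -> A X6 | T0 T2 | T0 X7
  A -> A X3 | T0 T2 | T0 X5 | T1 X4 | c
  T0 -> c
  T1 -> b
  T2 -> a
  X3 -> T0 T0
  X4 -> A S
  X5 -> A S
  X6 -> T0 T0
  X7 -> A S

CYK table (by increasing span):
  cell(0,0) c: {A,T0}  orig:{A}
  cell(1,1) c: {A,T0}  orig:{A}
  cell(2,2) b: {T1}  orig:{}
  cell(0,1) cc: {X3,X6}  orig:{}
  cell(1,2) cb: ∅
  cell(0,2) ccb: ∅

S ∉ T[0,2] ⇒ NO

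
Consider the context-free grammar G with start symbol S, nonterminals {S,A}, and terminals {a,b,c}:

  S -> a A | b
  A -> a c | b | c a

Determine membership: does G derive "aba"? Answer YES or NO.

Convert to CNF:
  S -> T0 A | b
  A -> T0 T1 | T1 T0 | b
  T0 -> a
  T1 -> c

CYK fill:
  [0..0]={T0}  "a"  orig:{}
  [1..1]={A,S}  "b"
  [2..2]={T0}  "a"  orig:{}
  [0..1]={S}  "ab"
  [1..2]=∅  "ba"
  [0..2]=∅  "aba"

S ∉ T[0,2] ⇒ NO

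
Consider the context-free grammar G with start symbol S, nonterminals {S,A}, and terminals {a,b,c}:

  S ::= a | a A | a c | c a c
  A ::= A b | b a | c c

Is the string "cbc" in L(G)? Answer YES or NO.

CNF form of G:
  S -> T1 A | T1 T2 | T2 X3 | a
  A -> A T0 | T0 T1 | T2 T2
  T0 -> b
  T1 -> a
  T2 -> c
  X3 -> T1 T2

Fill CYK table bottom-up:
  cell(0,0) c: {T2}  orig:{}
  cell(1,1) b: {T0}  orig:{}
  cell(2,2) c: {T2}  orig:{}
  cell(0,1) cb: ∅
  cell(1,2) bc: ∅
  cell(0,2) cbc: ∅

S ∉ T[0,2] ⇒ NO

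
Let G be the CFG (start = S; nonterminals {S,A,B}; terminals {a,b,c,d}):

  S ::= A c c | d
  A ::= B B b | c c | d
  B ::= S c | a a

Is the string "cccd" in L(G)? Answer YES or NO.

CNF form of G:
  S -> A X4 | d
  A -> B X3 | T1 T1 | d
  B -> S T1 | T2 T2
  T0 -> b
  T1 -> c
  T2 -> a
  X3 -> B T0
  X4 -> T1 T1

CYK fill:
  [0..0]={T1}  "c"  orig:{}
  [1..1]={T1}  "c"  orig:{}
  [2..2]={T1}  "c"  orig:{}
  [3..3]={A,S}  "d"
  [0..1]={A,X4}  "cc"  orig:{A}
  [1..2]={A,X4}  "cc"  orig:{A}
  [2..3]=∅  "cd"
  [0..2]=∅  "ccc"
  [1..3]=∅  "ccd"
  [0..3]=∅  "cccd"

S ∉ T[0,3] ⇒ NO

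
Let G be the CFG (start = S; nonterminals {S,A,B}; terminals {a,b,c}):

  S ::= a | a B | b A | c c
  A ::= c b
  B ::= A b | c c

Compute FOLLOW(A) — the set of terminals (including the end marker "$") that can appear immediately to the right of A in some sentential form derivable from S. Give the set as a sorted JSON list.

FIRST iteration:
[1]
  A via A→c b: +{c}
  B via B→A b: +{c}
  S via S→a: +{a}
  S via S→b A: +{b}
  S via S→c c: +{c}
  S: {a,b,c}  A: {c}  B: {c}
[2] (no change)
  S: {a,b,c}  A: {c}  B: {c}

FOLLOW sets:
seed FOLLOW(S) with $
round 1:
  B→A b: FOLLOW(A) ⊇ FIRST(b) = {b}; new: +{b}
  S→a B: FOLLOW(B) ⊇ FOLLOW(S) ⊇ {$}; new: +{$}
  S→b A: FOLLOW(A) ⊇ FOLLOW(S) ⊇ {$}; new: +{$}
  S: {$}  A: {$,b}  B: {$}
round 2: — fixpoint
  S: {$}  A: {$,b}  B: {$}

FOLLOW(A) = ["$", "b"]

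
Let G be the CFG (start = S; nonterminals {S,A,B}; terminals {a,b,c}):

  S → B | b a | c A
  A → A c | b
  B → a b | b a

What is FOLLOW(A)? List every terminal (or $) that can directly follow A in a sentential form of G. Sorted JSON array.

FIRST iteration:
iter 1:
  A via A→b: +{b}
  B via B→a b: +{a}
  B via B→b a: +{b}
  S via S→B: +{a,b}
  S via S→c A: +{c}
  FIRST(S)={a,b,c}  FIRST(A)={b}  FIRST(B)={a,b}
iter 2: (no change)
  FIRST(S)={a,b,c}  FIRST(A)={b}  FIRST(B)={a,b}

FOLLOW sets:
FOLLOW(S) := {$}
iter 1:
  A→A c: FOLLOW(A) ⊇ FIRST(c) = {c}; new: +{c}
  S→B: FOLLOW(B) ⊇ FOLLOW(S) ⊇ {$}; new: +{$}
  S→c A: FOLLOW(A) ⊇ FOLLOW(S) ⊇ {$}; new: +{$}
  FOLLOW(S)={$}  FOLLOW(A)={$,c}  FOLLOW(B)={$}
iter 2: (stable)
  FOLLOW(S)={$}  FOLLOW(A)={$,c}  FOLLOW(B)={$}

FOLLOW(A) = ["$", "c"]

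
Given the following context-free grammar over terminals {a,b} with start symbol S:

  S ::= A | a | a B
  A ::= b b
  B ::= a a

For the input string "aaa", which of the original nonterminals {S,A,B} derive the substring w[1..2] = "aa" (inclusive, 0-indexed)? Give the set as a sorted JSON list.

Convert to CNF:
  S -> T0 T0 | T1 B | a
  A -> T0 T0
  B -> T1 T1
  T0 -> b
  T1 -> a

CYK fill, restricted to cells inside w[1..2]:
  T[1,1] 'a' = {S,T1}  orig:{S}
  T[2,2] 'a' = {S,T1}  orig:{S}
  T[1,2] 'aa' = {B}

Original NTs in T[1,2] deriving "aa": ["B"]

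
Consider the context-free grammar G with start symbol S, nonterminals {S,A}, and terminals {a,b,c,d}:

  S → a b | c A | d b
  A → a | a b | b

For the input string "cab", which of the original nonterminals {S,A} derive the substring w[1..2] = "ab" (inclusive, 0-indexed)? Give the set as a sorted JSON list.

CNF form of G:
  S -> T0 T1 | T2 A | T3 T1
  A -> T0 T1 | a | b
  T0 -> a
  T1 -> b
  T2 -> c
  T3 -> d

Fill CYK table bottom-up, restricted to cells inside w[1..2]:
  [1..1]={A,T0}  "a"  orig:{A}
  [2..2]={A,T1}  "b"  orig:{A}
  [1..2]={A,S}  "ab"

Original NTs in T[1,2] deriving "ab": ["A", "S"]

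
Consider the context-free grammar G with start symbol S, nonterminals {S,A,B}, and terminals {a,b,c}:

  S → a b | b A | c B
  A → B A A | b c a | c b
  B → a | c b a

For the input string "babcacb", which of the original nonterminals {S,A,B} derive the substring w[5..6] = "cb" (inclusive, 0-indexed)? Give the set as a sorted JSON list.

CNF form of G:
  S -> T0 A | T1 B | T2 T0
  A -> B X3 | T0 X4 | T1 T0
  B -> T1 X5 | a
  T0 -> b
  T1 -> c
  T2 -> a
  X3 -> A A
  X4 -> T1 T2
  X5 -> T0 T2

CYK fill (cells [i..j] with 5 ≤ i ≤ j ≤ 6 only):
  cell(5,5) c: {T1}  orig:{}
  cell(6,6) b: {T0}  orig:{}
  cell(5,6) cb: {A}

Original NTs in T[5,6] deriving "cb": ["A"]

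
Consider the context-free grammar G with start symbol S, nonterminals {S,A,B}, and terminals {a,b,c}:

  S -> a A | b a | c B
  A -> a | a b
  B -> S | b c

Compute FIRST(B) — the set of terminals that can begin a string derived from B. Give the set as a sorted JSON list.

Compute FIRST by fixpoint:
iter 1:
  A via A→a: +{a}
  B via B→b c: +{b}
  S via S→a A: +{a}
  S via S→b a: +{b}
  S via S→c B: +{c}
  S: {a,b,c}  A: {a}  B: {b}
iter 2:
  B via B→S: +{a,c}
  S: {a,b,c}  A: {a}  B: {a,b,c}
iter 3: — fixpoint
  S: {a,b,c}  A: {a}  B: {a,b,c}

FIRST(B) = ["a", "b", "c"]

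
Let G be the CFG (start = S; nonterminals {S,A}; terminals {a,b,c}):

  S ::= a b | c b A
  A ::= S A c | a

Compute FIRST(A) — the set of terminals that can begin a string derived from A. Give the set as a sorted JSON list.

Compute FIRST by fixpoint:
iter 1:
  A via A→a: +{a}
  S via S→a b: +{a}
  S via S→c b A: +{c}
  S: {a,c}  A: {a}
iter 2:
  A via A→S A c: +{c}
  S: {a,c}  A: {a,c}
iter 3: (no change)
  S: {a,c}  A: {a,c}

FIRST(A) = ["a", "c"]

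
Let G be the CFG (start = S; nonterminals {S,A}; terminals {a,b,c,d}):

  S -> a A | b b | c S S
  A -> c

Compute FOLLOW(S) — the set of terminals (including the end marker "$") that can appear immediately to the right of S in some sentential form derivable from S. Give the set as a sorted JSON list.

FIRST iteration:
[1]
  A via A→c: +{c}
  S via S→a A: +{a}
  S via S→b b: +{b}
  S via S→c S S: +{c}
  FIRST(S)={a,b,c}  FIRST(A)={c}
[2] — fixpoint
  FIRST(S)={a,b,c}  FIRST(A)={c}

FOLLOW iteration:
initialize: $ ∈ FOLLOW(S)
[1]
  S→a A: FOLLOW(A) ⊇ FOLLOW(S) ⊇ {$}; new: +{$}
  S→c S S: FOLLOW(S) ⊇ FIRST(S) = {a,b,c}; new: +{a,b,c}
  S: {$,a,b,c}  A: {$}
[2]
  S→a A: FOLLOW(A) ⊇ FOLLOW(S) ⊇ {$,a,b,c}; new: +{a,b,c}
  S: {$,a,b,c}  A: {$,a,b,c}
[3] done
  S: {$,a,b,c}  A: {$,a,b,c}

FOLLOW(S) = ["$", "a", "b", "c"]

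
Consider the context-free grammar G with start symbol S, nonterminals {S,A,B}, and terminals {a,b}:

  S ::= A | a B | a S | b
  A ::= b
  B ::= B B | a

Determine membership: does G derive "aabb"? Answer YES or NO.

Convert to CNF:
  S -> T0 B | T0 S | b
  A -> b
  B -> B B | a
  T0 -> a

CYK fill:
  T[0,0] 'a' = {B,T0}  orig:{B}
  T[1,1] 'a' = {B,T0}  orig:{B}
  T[2,2] 'b' = {A,S}
  T[3,3] 'b' = {A,S}
  T[0,1] 'aa' = {B,S}
  T[1,2] 'ab' = {S}
  T[2,3] 'bb' = ∅
  T[0,2] 'aab' = {S}
  T[1,3] 'abb' = ∅
  T[0,3] 'aabb' = ∅

S ∉ T[0,3] ⇒ NO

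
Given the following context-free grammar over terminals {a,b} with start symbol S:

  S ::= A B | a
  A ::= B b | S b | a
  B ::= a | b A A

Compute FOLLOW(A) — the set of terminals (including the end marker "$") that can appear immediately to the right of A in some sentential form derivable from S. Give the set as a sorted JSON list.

Compute FIRST by fixpoint:
round 1:
  A via A→a: +{a}
  B via B→a: +{a}
  B via B→b A A: +{b}
  S via S→A B: +{a}
  FIRST[S]={a}  FIRST[A]={a}  FIRST[B]={a,b}
round 2:
  A via A→B b: +{b}
  S via S→A B: +{b}
  FIRST[S]={a,b}  FIRST[A]={a,b}  FIRST[B]={a,b}
round 3: (no change)
  FIRST[S]={a,b}  FIRST[A]={a,b}  FIRST[B]={a,b}

FOLLOW iteration:
initialize: $ ∈ FOLLOW(S)
pass 1:
  A→B b: FOLLOW(B) ⊇ FIRST(b) = {b}; new: +{b}
  A→S b: FOLLOW(S) ⊇ FIRST(b) = {b}; new: +{b}
  B→b A A: FOLLOW(A) ⊇ FIRST(A) = {a,b}; new: +{a,b}
  S→A B: FOLLOW(B) ⊇ FOLLOW(S) ⊇ {$,b}; new: +{$}
  FOLLOW[S]={$,b}  FOLLOW[A]={a,b}  FOLLOW[B]={$,b}
pass 2:
  B→b A A: FOLLOW(A) ⊇ FOLLOW(B) ⊇ {$,b}; new: +{$}
  FOLLOW[S]={$,b}  FOLLOW[A]={$,a,b}  FOLLOW[B]={$,b}
pass 3: (no change)
  FOLLOW[S]={$,b}  FOLLOW[A]={$,a,b}  FOLLOW[B]={$,b}

FOLLOW(A) = ["$", "a", "b"]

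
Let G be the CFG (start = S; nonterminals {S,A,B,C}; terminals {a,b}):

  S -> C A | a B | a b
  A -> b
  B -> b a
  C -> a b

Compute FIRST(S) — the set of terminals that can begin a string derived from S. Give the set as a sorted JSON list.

FIRST iteration:
pass 1:
  A via A→b: +{b}
  B via B→b a: +{b}
  C via C→a b: +{a}
  S via S→C A: +{a}
  S: {a}  A: {b}  B: {b}  C: {a}
pass 2: done
  S: {a}  A: {b}  B: {b}  C: {a}

FIRST(S) = ["a"]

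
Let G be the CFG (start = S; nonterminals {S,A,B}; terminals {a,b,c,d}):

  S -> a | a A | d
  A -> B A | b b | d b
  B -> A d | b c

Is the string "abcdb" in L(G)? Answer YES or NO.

CNF form of G:
  S -> T3 A | a | d
  A -> B A | T0 T0 | T1 T0
  B -> A T1 | T0 T2
  T0 -> b
  T1 -> d
  T2 -> c
  T3 -> a

CYK table (by increasing span):
  T[0,0] 'a' = {S,T3}  orig:{S}
  T[1,1] 'b' = {T0}  orig:{}
  T[2,2] 'c' = {T2}  orig:{}
  T[3,3] 'd' = {S,T1}  orig:{S}
  T[4,4] 'b' = {T0}  orig:{}
  T[0,1] 'ab' = ∅
  T[1,2] 'bc' = {B}
  T[2,3] 'cd' = ∅
  T[3,4] 'db' = {A}
  T[0,2] 'abc' = ∅
  T[1,3] 'bcd' = ∅
  T[2,4] 'cdb' = ∅
  T[0,3] 'abcd' = ∅
  T[1,4] 'bcdb' = {A}
  T[0,4] 'abcdb' = {S}

S ∈ T[0,4] ⇒ YES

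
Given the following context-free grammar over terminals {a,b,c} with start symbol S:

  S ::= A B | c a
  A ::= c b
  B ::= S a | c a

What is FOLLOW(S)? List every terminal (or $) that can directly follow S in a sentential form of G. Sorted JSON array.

Compute FIRST by fixpoint:
iter 1:
  A via A→c b: +{c}
  B via B→c a: +{c}
  S via S→A B: +{c}
  FIRST[S]={c}  FIRST[A]={c}  FIRST[B]={c}
iter 2: — fixpoint
  FIRST[S]={c}  FIRST[A]={c}  FIRST[B]={c}

Compute FOLLOW by fixpoint:
FOLLOW(S) := {$}
[1]
  B→S a: FOLLOW(S) ⊇ FIRST(a) = {a}; new: +{a}
  S→A B: FOLLOW(A) ⊇ FIRST(B) = {c}; new: +{c}
  S→A B: FOLLOW(B) ⊇ FOLLOW(S) ⊇ {$,a}; new: +{$,a}
  S: {$,a}  A: {c}  B: {$,a}
[2] — fixpoint
  S: {$,a}  A: {c}  B: {$,a}

FOLLOW(S) = ["$", "a"]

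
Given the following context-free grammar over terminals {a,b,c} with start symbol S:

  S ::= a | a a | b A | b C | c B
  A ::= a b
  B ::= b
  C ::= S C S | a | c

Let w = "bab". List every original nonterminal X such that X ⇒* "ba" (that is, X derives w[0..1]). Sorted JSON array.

Convert to CNF:
  S -> T0 T0 | T1 A | T1 C | T2 B | a
  A -> T0 T1
  B -> b
  C -> S X3 | a | c
  T0 -> a
  T1 -> b
  T2 -> c
  X3 -> C S

CYK fill, restricted to cells inside w[0..1]:
  cell(0,0) b: {B,T1}  orig:{B}
  cell(1,1) a: {C,S,T0}  orig:{C,S}
  cell(0,1) ba: {S}

Original NTs in T[0,1] deriving "ba": ["S"]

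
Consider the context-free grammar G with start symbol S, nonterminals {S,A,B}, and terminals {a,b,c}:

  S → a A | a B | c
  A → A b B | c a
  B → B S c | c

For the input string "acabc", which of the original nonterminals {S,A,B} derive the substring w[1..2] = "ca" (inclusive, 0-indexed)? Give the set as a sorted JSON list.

CNF form of G:
  S -> T2 A | T2 B | c
  A -> A X3 | T1 T2
  B -> B X4 | c
  T0 -> b
  T1 -> c
  T2 -> a
  X3 -> T0 B
  X4 -> S T1

CYK fill, restricted to cells inside w[1..2]:
  T[1,1] 'c' = {B,S,T1}  orig:{B,S}
  T[2,2] 'a' = {T2}  orig:{}
  T[1,2] 'ca' = {A}

Original NTs in T[1,2] deriving "ca": ["A"]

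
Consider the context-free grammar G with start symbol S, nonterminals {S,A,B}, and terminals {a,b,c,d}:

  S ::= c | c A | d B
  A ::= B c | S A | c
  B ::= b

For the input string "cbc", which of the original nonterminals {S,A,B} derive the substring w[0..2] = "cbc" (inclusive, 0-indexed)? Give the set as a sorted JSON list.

CNF form of G:
  S -> T0 A | T1 B | c
  A -> B T0 | S A | c
  B -> b
  T0 -> c
  T1 -> d

Fill CYK table bottom-up — only the sub-triangle for w[0..2]:
  T[0,0] 'c' = {A,S,T0}  orig:{A,S}
  T[1,1] 'b' = {B}
  T[2,2] 'c' = {A,S,T0}  orig:{A,S}
  T[0,1] 'cb' = ∅
  T[1,2] 'bc' = {A}
  T[0,2] 'cbc' = {A,S}

Original NTs in T[0,2] deriving "cbc": ["A", "S"]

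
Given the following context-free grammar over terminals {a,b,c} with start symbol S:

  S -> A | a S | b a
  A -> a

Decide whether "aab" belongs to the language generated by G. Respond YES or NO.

CNF form of G:
  S -> T0 S | T1 T0 | a
  A -> a
  T0 -> a
  T1 -> b

CYK fill:
  cell(0,0) a: {A,S,T0}  orig:{A,S}
  cell(1,1) a: {A,S,T0}  orig:{A,S}
  cell(2,2) b: {T1}  orig:{}
  cell(0,1) aa: {S}
  cell(1,2) ab: ∅
  cell(0,2) aab: ∅

S ∉ T[0,2] ⇒ NO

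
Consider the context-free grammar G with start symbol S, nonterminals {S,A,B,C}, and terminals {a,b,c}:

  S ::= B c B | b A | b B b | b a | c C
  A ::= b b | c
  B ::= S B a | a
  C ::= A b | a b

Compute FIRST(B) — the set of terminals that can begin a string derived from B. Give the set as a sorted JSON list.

Compute FIRST by fixpoint:
[1]
  A via A→b b: +{b}
  A via A→c: +{c}
  B via B→a: +{a}
  C via C→A b: +{b,c}
  C via C→a b: +{a}
  S via S→B c B: +{a}
  S via S→b A: +{b}
  S via S→c C: +{c}
  FIRST(S)={a,b,c}  FIRST(A)={b,c}  FIRST(B)={a}  FIRST(C)={a,b,c}
[2]
  B via B→S B a: +{b,c}
  FIRST(S)={a,b,c}  FIRST(A)={b,c}  FIRST(B)={a,b,c}  FIRST(C)={a,b,c}
[3] — fixpoint
  FIRST(S)={a,b,c}  FIRST(A)={b,c}  FIRST(B)={a,b,c}  FIRST(C)={a,b,c}

FIRST(B) = ["a", "b", "c"]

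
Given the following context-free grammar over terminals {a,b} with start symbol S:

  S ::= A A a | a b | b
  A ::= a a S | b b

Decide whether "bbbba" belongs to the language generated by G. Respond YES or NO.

Convert to CNF:
  S -> A X3 | T0 T1 | b
  A -> T0 X2 | T1 T1
  T0 -> a
  T1 -> b
  X2 -> T0 S
  X3 -> A T0

CYK fill:
  [0..0]={S,T1}  "b"  orig:{S}
  [1..1]={S,T1}  "b"  orig:{S}
  [2..2]={S,T1}  "b"  orig:{S}
  [3..3]={S,T1}  "b"  orig:{S}
  [4..4]={T0}  "a"  orig:{}
  [0..1]={A}  "bb"
  [1..2]={A}  "bb"
  [2..3]={A}  "bb"
  [3..4]=∅  "ba"
  [0..2]=∅  "bbb"
  [1..3]=∅  "bbb"
  [2..4]={X3}  "bba"  orig:{}
  [0..3]=∅  "bbbb"
  [1..4]=∅  "bbba"
  [0..4]={S}  "bbbba"

S ∈ T[0,4] ⇒ YES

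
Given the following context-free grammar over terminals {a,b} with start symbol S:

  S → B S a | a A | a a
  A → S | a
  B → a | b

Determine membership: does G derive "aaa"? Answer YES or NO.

Convert to CNF:
  S -> B X2 | T0 A | T0 T0
  A -> B X1 | T0 A | T0 T0 | a
  B -> a | b
  T0 -> a
  X1 -> S T0
  X2 -> S T0

Fill CYK table bottom-up:
  cell(0,0) a: {A,B,T0}  orig:{A,B}
  cell(1,1) a: {A,B,T0}  orig:{A,B}
  cell(2,2) a: {A,B,T0}  orig:{A,B}
  cell(0,1) aa: {A,S}
  cell(1,2) aa: {A,S}
  cell(0,2) aaa: {A,S,X1,X2}  orig:{A,S}

S ∈ T[0,2] ⇒ YES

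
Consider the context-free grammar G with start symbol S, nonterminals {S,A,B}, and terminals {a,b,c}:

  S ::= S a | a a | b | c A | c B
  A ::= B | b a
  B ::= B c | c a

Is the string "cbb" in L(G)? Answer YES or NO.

Convert to CNF:
  S -> S T2 | T0 A | T0 B | T2 T2 | b
  A -> B T0 | T0 T2 | T1 T2
  B -> B T0 | T0 T2
  T0 -> c
  T1 -> b
  T2 -> a

CYK fill:
  cell(0,0) c: {T0}  orig:{}
  cell(1,1) b: {S,T1}  orig:{S}
  cell(2,2) b: {S,T1}  orig:{S}
  cell(0,1) cb: ∅
  cell(1,2) bb: ∅
  cell(0,2) cbb: ∅

S ∉ T[0,2] ⇒ NO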